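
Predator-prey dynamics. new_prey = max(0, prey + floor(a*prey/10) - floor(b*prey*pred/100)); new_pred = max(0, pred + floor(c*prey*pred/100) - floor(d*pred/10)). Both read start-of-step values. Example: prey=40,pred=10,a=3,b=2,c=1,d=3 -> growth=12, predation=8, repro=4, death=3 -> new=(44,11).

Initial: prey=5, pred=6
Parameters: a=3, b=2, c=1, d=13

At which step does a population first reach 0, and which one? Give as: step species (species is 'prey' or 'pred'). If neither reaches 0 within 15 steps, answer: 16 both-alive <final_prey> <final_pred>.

Answer: 1 pred

Derivation:
Step 1: prey: 5+1-0=6; pred: 6+0-7=0
First extinction: pred at step 1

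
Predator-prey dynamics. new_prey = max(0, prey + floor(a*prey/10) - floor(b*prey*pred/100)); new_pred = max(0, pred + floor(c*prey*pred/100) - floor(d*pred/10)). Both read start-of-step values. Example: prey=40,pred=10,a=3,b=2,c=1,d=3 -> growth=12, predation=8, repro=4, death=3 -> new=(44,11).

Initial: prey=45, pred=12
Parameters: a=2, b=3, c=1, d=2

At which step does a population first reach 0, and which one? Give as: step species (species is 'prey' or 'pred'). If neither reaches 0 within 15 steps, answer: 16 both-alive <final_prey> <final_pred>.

Step 1: prey: 45+9-16=38; pred: 12+5-2=15
Step 2: prey: 38+7-17=28; pred: 15+5-3=17
Step 3: prey: 28+5-14=19; pred: 17+4-3=18
Step 4: prey: 19+3-10=12; pred: 18+3-3=18
Step 5: prey: 12+2-6=8; pred: 18+2-3=17
Step 6: prey: 8+1-4=5; pred: 17+1-3=15
Step 7: prey: 5+1-2=4; pred: 15+0-3=12
Step 8: prey: 4+0-1=3; pred: 12+0-2=10
Step 9: prey: 3+0-0=3; pred: 10+0-2=8
Step 10: prey: 3+0-0=3; pred: 8+0-1=7
Step 11: prey: 3+0-0=3; pred: 7+0-1=6
Step 12: prey: 3+0-0=3; pred: 6+0-1=5
Step 13: prey: 3+0-0=3; pred: 5+0-1=4
Step 14: prey: 3+0-0=3; pred: 4+0-0=4
Steps 15-15: state stable at prey=3, pred=4 (no change)
No extinction within 15 steps

Answer: 16 both-alive 3 4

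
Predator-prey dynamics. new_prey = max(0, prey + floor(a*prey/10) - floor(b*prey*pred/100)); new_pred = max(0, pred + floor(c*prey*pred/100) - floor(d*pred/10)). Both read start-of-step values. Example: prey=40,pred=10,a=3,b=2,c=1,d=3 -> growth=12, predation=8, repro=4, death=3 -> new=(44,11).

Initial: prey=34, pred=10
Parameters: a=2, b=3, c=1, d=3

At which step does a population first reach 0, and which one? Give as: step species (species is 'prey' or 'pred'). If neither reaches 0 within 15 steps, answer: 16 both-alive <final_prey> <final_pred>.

Answer: 16 both-alive 23 6

Derivation:
Step 1: prey: 34+6-10=30; pred: 10+3-3=10
Step 2: prey: 30+6-9=27; pred: 10+3-3=10
Step 3: prey: 27+5-8=24; pred: 10+2-3=9
Step 4: prey: 24+4-6=22; pred: 9+2-2=9
Step 5: prey: 22+4-5=21; pred: 9+1-2=8
Step 6: prey: 21+4-5=20; pred: 8+1-2=7
Step 7: prey: 20+4-4=20; pred: 7+1-2=6
Step 8: prey: 20+4-3=21; pred: 6+1-1=6
Step 9: prey: 21+4-3=22; pred: 6+1-1=6
Step 10: prey: 22+4-3=23; pred: 6+1-1=6
Step 11: prey: 23+4-4=23; pred: 6+1-1=6
Steps 12-15: state stable at prey=23, pred=6 (no change)
No extinction within 15 steps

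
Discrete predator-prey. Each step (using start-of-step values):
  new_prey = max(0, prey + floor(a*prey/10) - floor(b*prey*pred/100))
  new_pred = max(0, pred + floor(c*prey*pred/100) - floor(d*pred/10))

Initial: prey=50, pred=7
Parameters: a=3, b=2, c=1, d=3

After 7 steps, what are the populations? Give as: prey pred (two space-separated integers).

Step 1: prey: 50+15-7=58; pred: 7+3-2=8
Step 2: prey: 58+17-9=66; pred: 8+4-2=10
Step 3: prey: 66+19-13=72; pred: 10+6-3=13
Step 4: prey: 72+21-18=75; pred: 13+9-3=19
Step 5: prey: 75+22-28=69; pred: 19+14-5=28
Step 6: prey: 69+20-38=51; pred: 28+19-8=39
Step 7: prey: 51+15-39=27; pred: 39+19-11=47

Answer: 27 47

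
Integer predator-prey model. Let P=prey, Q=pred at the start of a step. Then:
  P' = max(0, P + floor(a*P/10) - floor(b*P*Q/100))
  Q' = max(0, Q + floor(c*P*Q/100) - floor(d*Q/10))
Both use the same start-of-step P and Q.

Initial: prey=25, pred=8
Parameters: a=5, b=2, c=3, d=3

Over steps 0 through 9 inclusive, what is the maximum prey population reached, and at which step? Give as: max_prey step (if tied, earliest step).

Step 1: prey: 25+12-4=33; pred: 8+6-2=12
Step 2: prey: 33+16-7=42; pred: 12+11-3=20
Step 3: prey: 42+21-16=47; pred: 20+25-6=39
Step 4: prey: 47+23-36=34; pred: 39+54-11=82
Step 5: prey: 34+17-55=0; pred: 82+83-24=141
Step 6: prey: 0+0-0=0; pred: 141+0-42=99
Step 7: prey: 0+0-0=0; pred: 99+0-29=70
Step 8: prey: 0+0-0=0; pred: 70+0-21=49
Step 9: prey: 0+0-0=0; pred: 49+0-14=35
Max prey = 47 at step 3

Answer: 47 3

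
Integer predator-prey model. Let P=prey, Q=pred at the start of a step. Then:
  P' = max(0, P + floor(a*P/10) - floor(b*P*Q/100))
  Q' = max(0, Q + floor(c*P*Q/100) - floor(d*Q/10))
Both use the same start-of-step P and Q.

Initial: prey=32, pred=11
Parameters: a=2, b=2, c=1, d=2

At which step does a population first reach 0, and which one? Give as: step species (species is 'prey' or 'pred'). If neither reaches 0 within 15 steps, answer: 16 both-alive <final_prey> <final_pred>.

Answer: 16 both-alive 10 9

Derivation:
Step 1: prey: 32+6-7=31; pred: 11+3-2=12
Step 2: prey: 31+6-7=30; pred: 12+3-2=13
Step 3: prey: 30+6-7=29; pred: 13+3-2=14
Step 4: prey: 29+5-8=26; pred: 14+4-2=16
Step 5: prey: 26+5-8=23; pred: 16+4-3=17
Step 6: prey: 23+4-7=20; pred: 17+3-3=17
Step 7: prey: 20+4-6=18; pred: 17+3-3=17
Step 8: prey: 18+3-6=15; pred: 17+3-3=17
Step 9: prey: 15+3-5=13; pred: 17+2-3=16
Step 10: prey: 13+2-4=11; pred: 16+2-3=15
Step 11: prey: 11+2-3=10; pred: 15+1-3=13
Step 12: prey: 10+2-2=10; pred: 13+1-2=12
Step 13: prey: 10+2-2=10; pred: 12+1-2=11
Step 14: prey: 10+2-2=10; pred: 11+1-2=10
Step 15: prey: 10+2-2=10; pred: 10+1-2=9
No extinction within 15 steps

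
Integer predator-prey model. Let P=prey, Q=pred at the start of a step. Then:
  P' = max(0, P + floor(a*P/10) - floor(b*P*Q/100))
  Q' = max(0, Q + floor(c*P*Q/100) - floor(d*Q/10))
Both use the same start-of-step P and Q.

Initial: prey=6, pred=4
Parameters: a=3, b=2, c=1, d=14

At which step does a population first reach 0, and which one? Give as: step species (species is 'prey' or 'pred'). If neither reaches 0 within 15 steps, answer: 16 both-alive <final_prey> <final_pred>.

Step 1: prey: 6+1-0=7; pred: 4+0-5=0
First extinction: pred at step 1

Answer: 1 pred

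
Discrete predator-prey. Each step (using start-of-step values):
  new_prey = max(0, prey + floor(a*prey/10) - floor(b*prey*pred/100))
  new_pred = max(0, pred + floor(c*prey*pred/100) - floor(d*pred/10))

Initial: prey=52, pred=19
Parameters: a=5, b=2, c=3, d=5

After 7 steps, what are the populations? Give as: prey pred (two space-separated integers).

Answer: 0 10

Derivation:
Step 1: prey: 52+26-19=59; pred: 19+29-9=39
Step 2: prey: 59+29-46=42; pred: 39+69-19=89
Step 3: prey: 42+21-74=0; pred: 89+112-44=157
Step 4: prey: 0+0-0=0; pred: 157+0-78=79
Step 5: prey: 0+0-0=0; pred: 79+0-39=40
Step 6: prey: 0+0-0=0; pred: 40+0-20=20
Step 7: prey: 0+0-0=0; pred: 20+0-10=10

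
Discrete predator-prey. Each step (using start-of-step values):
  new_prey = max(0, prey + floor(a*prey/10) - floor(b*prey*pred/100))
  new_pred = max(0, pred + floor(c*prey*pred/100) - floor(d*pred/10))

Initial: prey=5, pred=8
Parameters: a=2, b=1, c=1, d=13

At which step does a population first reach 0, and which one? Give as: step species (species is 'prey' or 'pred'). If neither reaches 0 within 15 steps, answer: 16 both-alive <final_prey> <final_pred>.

Step 1: prey: 5+1-0=6; pred: 8+0-10=0
First extinction: pred at step 1

Answer: 1 pred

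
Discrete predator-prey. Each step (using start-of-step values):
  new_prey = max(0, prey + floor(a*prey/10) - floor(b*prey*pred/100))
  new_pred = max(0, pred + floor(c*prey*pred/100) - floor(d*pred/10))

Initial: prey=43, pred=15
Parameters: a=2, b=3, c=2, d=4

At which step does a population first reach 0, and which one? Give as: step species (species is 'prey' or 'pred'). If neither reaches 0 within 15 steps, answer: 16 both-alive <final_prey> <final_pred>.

Step 1: prey: 43+8-19=32; pred: 15+12-6=21
Step 2: prey: 32+6-20=18; pred: 21+13-8=26
Step 3: prey: 18+3-14=7; pred: 26+9-10=25
Step 4: prey: 7+1-5=3; pred: 25+3-10=18
Step 5: prey: 3+0-1=2; pred: 18+1-7=12
Step 6: prey: 2+0-0=2; pred: 12+0-4=8
Step 7: prey: 2+0-0=2; pred: 8+0-3=5
Step 8: prey: 2+0-0=2; pred: 5+0-2=3
Step 9: prey: 2+0-0=2; pred: 3+0-1=2
Step 10: prey: 2+0-0=2; pred: 2+0-0=2
Steps 11-15: state stable at prey=2, pred=2 (no change)
No extinction within 15 steps

Answer: 16 both-alive 2 2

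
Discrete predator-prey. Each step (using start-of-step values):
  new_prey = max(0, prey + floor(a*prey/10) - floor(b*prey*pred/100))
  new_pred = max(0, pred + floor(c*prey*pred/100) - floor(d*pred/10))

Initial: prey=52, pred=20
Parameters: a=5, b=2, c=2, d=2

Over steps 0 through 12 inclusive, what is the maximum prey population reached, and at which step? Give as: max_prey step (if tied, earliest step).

Answer: 58 1

Derivation:
Step 1: prey: 52+26-20=58; pred: 20+20-4=36
Step 2: prey: 58+29-41=46; pred: 36+41-7=70
Step 3: prey: 46+23-64=5; pred: 70+64-14=120
Step 4: prey: 5+2-12=0; pred: 120+12-24=108
Step 5: prey: 0+0-0=0; pred: 108+0-21=87
Step 6: prey: 0+0-0=0; pred: 87+0-17=70
Step 7: prey: 0+0-0=0; pred: 70+0-14=56
Step 8: prey: 0+0-0=0; pred: 56+0-11=45
Step 9: prey: 0+0-0=0; pred: 45+0-9=36
Step 10: prey: 0+0-0=0; pred: 36+0-7=29
Step 11: prey: 0+0-0=0; pred: 29+0-5=24
Step 12: prey: 0+0-0=0; pred: 24+0-4=20
Max prey = 58 at step 1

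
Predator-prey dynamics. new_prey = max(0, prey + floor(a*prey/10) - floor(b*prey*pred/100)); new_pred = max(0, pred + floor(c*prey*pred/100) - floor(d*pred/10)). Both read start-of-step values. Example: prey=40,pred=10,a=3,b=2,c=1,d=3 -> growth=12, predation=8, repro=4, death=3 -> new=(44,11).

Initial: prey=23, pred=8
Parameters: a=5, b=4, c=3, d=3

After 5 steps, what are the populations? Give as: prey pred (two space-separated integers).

Step 1: prey: 23+11-7=27; pred: 8+5-2=11
Step 2: prey: 27+13-11=29; pred: 11+8-3=16
Step 3: prey: 29+14-18=25; pred: 16+13-4=25
Step 4: prey: 25+12-25=12; pred: 25+18-7=36
Step 5: prey: 12+6-17=1; pred: 36+12-10=38

Answer: 1 38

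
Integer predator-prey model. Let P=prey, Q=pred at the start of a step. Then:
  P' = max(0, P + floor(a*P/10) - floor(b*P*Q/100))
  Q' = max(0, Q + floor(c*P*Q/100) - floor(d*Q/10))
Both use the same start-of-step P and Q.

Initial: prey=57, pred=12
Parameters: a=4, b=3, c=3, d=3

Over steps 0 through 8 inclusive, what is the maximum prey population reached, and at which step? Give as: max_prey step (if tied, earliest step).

Answer: 59 1

Derivation:
Step 1: prey: 57+22-20=59; pred: 12+20-3=29
Step 2: prey: 59+23-51=31; pred: 29+51-8=72
Step 3: prey: 31+12-66=0; pred: 72+66-21=117
Step 4: prey: 0+0-0=0; pred: 117+0-35=82
Step 5: prey: 0+0-0=0; pred: 82+0-24=58
Step 6: prey: 0+0-0=0; pred: 58+0-17=41
Step 7: prey: 0+0-0=0; pred: 41+0-12=29
Step 8: prey: 0+0-0=0; pred: 29+0-8=21
Max prey = 59 at step 1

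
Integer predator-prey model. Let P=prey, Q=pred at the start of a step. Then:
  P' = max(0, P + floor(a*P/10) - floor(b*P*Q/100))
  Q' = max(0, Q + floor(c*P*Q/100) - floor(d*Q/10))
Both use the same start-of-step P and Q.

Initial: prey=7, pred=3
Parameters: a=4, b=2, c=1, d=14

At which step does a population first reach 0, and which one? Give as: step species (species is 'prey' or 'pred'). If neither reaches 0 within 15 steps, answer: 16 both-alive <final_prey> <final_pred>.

Answer: 1 pred

Derivation:
Step 1: prey: 7+2-0=9; pred: 3+0-4=0
First extinction: pred at step 1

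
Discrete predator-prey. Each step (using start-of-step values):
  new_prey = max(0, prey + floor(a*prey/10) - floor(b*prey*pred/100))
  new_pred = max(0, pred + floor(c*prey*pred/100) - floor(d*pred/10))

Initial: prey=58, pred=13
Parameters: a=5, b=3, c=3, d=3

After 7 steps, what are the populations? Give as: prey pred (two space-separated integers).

Answer: 0 37

Derivation:
Step 1: prey: 58+29-22=65; pred: 13+22-3=32
Step 2: prey: 65+32-62=35; pred: 32+62-9=85
Step 3: prey: 35+17-89=0; pred: 85+89-25=149
Step 4: prey: 0+0-0=0; pred: 149+0-44=105
Step 5: prey: 0+0-0=0; pred: 105+0-31=74
Step 6: prey: 0+0-0=0; pred: 74+0-22=52
Step 7: prey: 0+0-0=0; pred: 52+0-15=37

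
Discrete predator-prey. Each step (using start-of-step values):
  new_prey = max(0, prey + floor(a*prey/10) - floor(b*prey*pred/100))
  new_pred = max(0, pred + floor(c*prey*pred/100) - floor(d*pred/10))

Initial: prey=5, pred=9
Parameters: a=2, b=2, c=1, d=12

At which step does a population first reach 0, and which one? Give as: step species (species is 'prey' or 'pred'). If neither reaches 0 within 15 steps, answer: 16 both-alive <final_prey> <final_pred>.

Answer: 1 pred

Derivation:
Step 1: prey: 5+1-0=6; pred: 9+0-10=0
First extinction: pred at step 1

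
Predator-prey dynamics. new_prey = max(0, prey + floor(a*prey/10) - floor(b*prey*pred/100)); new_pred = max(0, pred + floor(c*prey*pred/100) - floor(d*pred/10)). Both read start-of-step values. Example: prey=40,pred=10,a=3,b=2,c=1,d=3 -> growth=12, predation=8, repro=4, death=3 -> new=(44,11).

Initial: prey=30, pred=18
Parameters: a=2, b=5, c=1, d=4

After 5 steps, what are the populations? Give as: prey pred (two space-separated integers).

Step 1: prey: 30+6-27=9; pred: 18+5-7=16
Step 2: prey: 9+1-7=3; pred: 16+1-6=11
Step 3: prey: 3+0-1=2; pred: 11+0-4=7
Step 4: prey: 2+0-0=2; pred: 7+0-2=5
Step 5: prey: 2+0-0=2; pred: 5+0-2=3

Answer: 2 3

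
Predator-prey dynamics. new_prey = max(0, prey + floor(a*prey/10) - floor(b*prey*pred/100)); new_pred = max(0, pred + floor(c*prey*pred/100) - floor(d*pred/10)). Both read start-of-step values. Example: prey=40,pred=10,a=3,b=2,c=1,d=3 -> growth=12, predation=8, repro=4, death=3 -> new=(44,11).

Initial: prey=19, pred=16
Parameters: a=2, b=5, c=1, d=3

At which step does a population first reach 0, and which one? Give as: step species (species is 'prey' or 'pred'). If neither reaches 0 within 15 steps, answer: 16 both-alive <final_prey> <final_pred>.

Step 1: prey: 19+3-15=7; pred: 16+3-4=15
Step 2: prey: 7+1-5=3; pred: 15+1-4=12
Step 3: prey: 3+0-1=2; pred: 12+0-3=9
Step 4: prey: 2+0-0=2; pred: 9+0-2=7
Step 5: prey: 2+0-0=2; pred: 7+0-2=5
Step 6: prey: 2+0-0=2; pred: 5+0-1=4
Step 7: prey: 2+0-0=2; pred: 4+0-1=3
Step 8: prey: 2+0-0=2; pred: 3+0-0=3
Steps 9-15: state stable at prey=2, pred=3 (no change)
No extinction within 15 steps

Answer: 16 both-alive 2 3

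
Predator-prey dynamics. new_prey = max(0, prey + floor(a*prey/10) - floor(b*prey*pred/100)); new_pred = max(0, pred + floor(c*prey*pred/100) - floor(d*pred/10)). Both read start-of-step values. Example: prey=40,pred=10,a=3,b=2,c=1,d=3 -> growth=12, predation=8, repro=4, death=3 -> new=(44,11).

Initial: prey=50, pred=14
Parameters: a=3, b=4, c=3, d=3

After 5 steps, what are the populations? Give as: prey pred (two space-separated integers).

Step 1: prey: 50+15-28=37; pred: 14+21-4=31
Step 2: prey: 37+11-45=3; pred: 31+34-9=56
Step 3: prey: 3+0-6=0; pred: 56+5-16=45
Step 4: prey: 0+0-0=0; pred: 45+0-13=32
Step 5: prey: 0+0-0=0; pred: 32+0-9=23

Answer: 0 23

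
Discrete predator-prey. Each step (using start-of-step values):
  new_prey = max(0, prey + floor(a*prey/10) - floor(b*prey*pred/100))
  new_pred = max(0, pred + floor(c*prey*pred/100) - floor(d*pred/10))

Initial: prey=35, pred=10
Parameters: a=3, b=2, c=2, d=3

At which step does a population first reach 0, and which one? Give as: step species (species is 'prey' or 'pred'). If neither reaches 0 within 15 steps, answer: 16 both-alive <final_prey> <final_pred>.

Step 1: prey: 35+10-7=38; pred: 10+7-3=14
Step 2: prey: 38+11-10=39; pred: 14+10-4=20
Step 3: prey: 39+11-15=35; pred: 20+15-6=29
Step 4: prey: 35+10-20=25; pred: 29+20-8=41
Step 5: prey: 25+7-20=12; pred: 41+20-12=49
Step 6: prey: 12+3-11=4; pred: 49+11-14=46
Step 7: prey: 4+1-3=2; pred: 46+3-13=36
Step 8: prey: 2+0-1=1; pred: 36+1-10=27
Step 9: prey: 1+0-0=1; pred: 27+0-8=19
Step 10: prey: 1+0-0=1; pred: 19+0-5=14
Step 11: prey: 1+0-0=1; pred: 14+0-4=10
Step 12: prey: 1+0-0=1; pred: 10+0-3=7
Step 13: prey: 1+0-0=1; pred: 7+0-2=5
Step 14: prey: 1+0-0=1; pred: 5+0-1=4
Step 15: prey: 1+0-0=1; pred: 4+0-1=3
No extinction within 15 steps

Answer: 16 both-alive 1 3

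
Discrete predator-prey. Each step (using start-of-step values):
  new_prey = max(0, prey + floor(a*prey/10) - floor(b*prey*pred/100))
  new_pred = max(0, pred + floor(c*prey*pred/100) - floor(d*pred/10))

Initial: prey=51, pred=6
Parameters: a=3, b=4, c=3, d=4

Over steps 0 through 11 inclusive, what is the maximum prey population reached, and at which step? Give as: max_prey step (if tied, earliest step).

Step 1: prey: 51+15-12=54; pred: 6+9-2=13
Step 2: prey: 54+16-28=42; pred: 13+21-5=29
Step 3: prey: 42+12-48=6; pred: 29+36-11=54
Step 4: prey: 6+1-12=0; pred: 54+9-21=42
Step 5: prey: 0+0-0=0; pred: 42+0-16=26
Step 6: prey: 0+0-0=0; pred: 26+0-10=16
Step 7: prey: 0+0-0=0; pred: 16+0-6=10
Step 8: prey: 0+0-0=0; pred: 10+0-4=6
Step 9: prey: 0+0-0=0; pred: 6+0-2=4
Step 10: prey: 0+0-0=0; pred: 4+0-1=3
Step 11: prey: 0+0-0=0; pred: 3+0-1=2
Max prey = 54 at step 1

Answer: 54 1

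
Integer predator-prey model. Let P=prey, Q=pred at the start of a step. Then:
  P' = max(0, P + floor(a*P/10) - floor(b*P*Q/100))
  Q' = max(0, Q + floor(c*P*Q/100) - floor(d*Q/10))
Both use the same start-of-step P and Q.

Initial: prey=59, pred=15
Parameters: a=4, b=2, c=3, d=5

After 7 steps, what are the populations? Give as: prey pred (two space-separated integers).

Step 1: prey: 59+23-17=65; pred: 15+26-7=34
Step 2: prey: 65+26-44=47; pred: 34+66-17=83
Step 3: prey: 47+18-78=0; pred: 83+117-41=159
Step 4: prey: 0+0-0=0; pred: 159+0-79=80
Step 5: prey: 0+0-0=0; pred: 80+0-40=40
Step 6: prey: 0+0-0=0; pred: 40+0-20=20
Step 7: prey: 0+0-0=0; pred: 20+0-10=10

Answer: 0 10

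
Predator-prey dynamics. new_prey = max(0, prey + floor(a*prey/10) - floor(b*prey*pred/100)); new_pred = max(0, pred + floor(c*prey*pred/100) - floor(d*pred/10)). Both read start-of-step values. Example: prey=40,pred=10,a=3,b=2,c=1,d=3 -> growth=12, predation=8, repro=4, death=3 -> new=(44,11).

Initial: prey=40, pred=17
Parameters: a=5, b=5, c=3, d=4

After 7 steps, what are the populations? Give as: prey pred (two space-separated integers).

Step 1: prey: 40+20-34=26; pred: 17+20-6=31
Step 2: prey: 26+13-40=0; pred: 31+24-12=43
Step 3: prey: 0+0-0=0; pred: 43+0-17=26
Step 4: prey: 0+0-0=0; pred: 26+0-10=16
Step 5: prey: 0+0-0=0; pred: 16+0-6=10
Step 6: prey: 0+0-0=0; pred: 10+0-4=6
Step 7: prey: 0+0-0=0; pred: 6+0-2=4

Answer: 0 4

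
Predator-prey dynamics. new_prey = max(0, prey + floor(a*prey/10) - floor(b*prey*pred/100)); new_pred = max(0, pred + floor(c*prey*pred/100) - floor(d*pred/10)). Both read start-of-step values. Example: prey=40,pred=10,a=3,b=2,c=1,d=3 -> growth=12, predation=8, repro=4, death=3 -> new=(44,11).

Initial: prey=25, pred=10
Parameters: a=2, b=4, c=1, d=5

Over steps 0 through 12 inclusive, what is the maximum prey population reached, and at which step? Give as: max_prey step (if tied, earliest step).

Answer: 66 12

Derivation:
Step 1: prey: 25+5-10=20; pred: 10+2-5=7
Step 2: prey: 20+4-5=19; pred: 7+1-3=5
Step 3: prey: 19+3-3=19; pred: 5+0-2=3
Step 4: prey: 19+3-2=20; pred: 3+0-1=2
Step 5: prey: 20+4-1=23; pred: 2+0-1=1
Step 6: prey: 23+4-0=27; pred: 1+0-0=1
Step 7: prey: 27+5-1=31; pred: 1+0-0=1
Step 8: prey: 31+6-1=36; pred: 1+0-0=1
Step 9: prey: 36+7-1=42; pred: 1+0-0=1
Step 10: prey: 42+8-1=49; pred: 1+0-0=1
Step 11: prey: 49+9-1=57; pred: 1+0-0=1
Step 12: prey: 57+11-2=66; pred: 1+0-0=1
Max prey = 66 at step 12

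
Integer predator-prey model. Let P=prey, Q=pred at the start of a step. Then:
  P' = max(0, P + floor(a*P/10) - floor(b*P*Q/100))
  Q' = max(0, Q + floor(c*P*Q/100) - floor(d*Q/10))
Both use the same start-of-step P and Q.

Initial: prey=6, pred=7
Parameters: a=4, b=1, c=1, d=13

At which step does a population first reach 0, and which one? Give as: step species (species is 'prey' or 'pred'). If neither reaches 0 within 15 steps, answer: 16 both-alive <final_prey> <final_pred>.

Step 1: prey: 6+2-0=8; pred: 7+0-9=0
First extinction: pred at step 1

Answer: 1 pred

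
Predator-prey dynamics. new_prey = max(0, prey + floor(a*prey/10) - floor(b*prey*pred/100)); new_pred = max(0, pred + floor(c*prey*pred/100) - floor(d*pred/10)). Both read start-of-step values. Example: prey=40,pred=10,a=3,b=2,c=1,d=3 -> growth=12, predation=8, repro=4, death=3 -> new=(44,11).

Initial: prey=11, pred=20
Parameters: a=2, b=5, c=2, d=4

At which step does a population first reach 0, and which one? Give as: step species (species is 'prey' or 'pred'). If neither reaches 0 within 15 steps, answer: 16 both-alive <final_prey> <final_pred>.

Answer: 16 both-alive 1 2

Derivation:
Step 1: prey: 11+2-11=2; pred: 20+4-8=16
Step 2: prey: 2+0-1=1; pred: 16+0-6=10
Step 3: prey: 1+0-0=1; pred: 10+0-4=6
Step 4: prey: 1+0-0=1; pred: 6+0-2=4
Step 5: prey: 1+0-0=1; pred: 4+0-1=3
Step 6: prey: 1+0-0=1; pred: 3+0-1=2
Step 7: prey: 1+0-0=1; pred: 2+0-0=2
Steps 8-15: state stable at prey=1, pred=2 (no change)
No extinction within 15 steps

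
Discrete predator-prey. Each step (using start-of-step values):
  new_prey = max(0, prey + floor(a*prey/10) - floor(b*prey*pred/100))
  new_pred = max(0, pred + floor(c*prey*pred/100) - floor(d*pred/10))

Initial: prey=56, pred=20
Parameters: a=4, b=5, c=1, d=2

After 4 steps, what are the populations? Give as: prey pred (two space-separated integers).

Answer: 0 18

Derivation:
Step 1: prey: 56+22-56=22; pred: 20+11-4=27
Step 2: prey: 22+8-29=1; pred: 27+5-5=27
Step 3: prey: 1+0-1=0; pred: 27+0-5=22
Step 4: prey: 0+0-0=0; pred: 22+0-4=18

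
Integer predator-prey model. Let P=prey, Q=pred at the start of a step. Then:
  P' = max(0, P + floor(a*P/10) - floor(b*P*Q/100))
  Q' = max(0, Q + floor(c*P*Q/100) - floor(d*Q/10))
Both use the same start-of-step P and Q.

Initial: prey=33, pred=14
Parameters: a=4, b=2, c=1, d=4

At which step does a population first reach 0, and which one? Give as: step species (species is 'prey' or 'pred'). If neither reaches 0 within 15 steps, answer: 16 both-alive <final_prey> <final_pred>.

Step 1: prey: 33+13-9=37; pred: 14+4-5=13
Step 2: prey: 37+14-9=42; pred: 13+4-5=12
Step 3: prey: 42+16-10=48; pred: 12+5-4=13
Step 4: prey: 48+19-12=55; pred: 13+6-5=14
Step 5: prey: 55+22-15=62; pred: 14+7-5=16
Step 6: prey: 62+24-19=67; pred: 16+9-6=19
Step 7: prey: 67+26-25=68; pred: 19+12-7=24
Step 8: prey: 68+27-32=63; pred: 24+16-9=31
Step 9: prey: 63+25-39=49; pred: 31+19-12=38
Step 10: prey: 49+19-37=31; pred: 38+18-15=41
Step 11: prey: 31+12-25=18; pred: 41+12-16=37
Step 12: prey: 18+7-13=12; pred: 37+6-14=29
Step 13: prey: 12+4-6=10; pred: 29+3-11=21
Step 14: prey: 10+4-4=10; pred: 21+2-8=15
Step 15: prey: 10+4-3=11; pred: 15+1-6=10
No extinction within 15 steps

Answer: 16 both-alive 11 10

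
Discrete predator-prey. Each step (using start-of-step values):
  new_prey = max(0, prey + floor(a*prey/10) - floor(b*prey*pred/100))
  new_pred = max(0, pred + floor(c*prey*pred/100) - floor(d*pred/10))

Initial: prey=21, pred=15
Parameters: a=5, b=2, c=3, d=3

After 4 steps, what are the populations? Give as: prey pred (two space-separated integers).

Step 1: prey: 21+10-6=25; pred: 15+9-4=20
Step 2: prey: 25+12-10=27; pred: 20+15-6=29
Step 3: prey: 27+13-15=25; pred: 29+23-8=44
Step 4: prey: 25+12-22=15; pred: 44+33-13=64

Answer: 15 64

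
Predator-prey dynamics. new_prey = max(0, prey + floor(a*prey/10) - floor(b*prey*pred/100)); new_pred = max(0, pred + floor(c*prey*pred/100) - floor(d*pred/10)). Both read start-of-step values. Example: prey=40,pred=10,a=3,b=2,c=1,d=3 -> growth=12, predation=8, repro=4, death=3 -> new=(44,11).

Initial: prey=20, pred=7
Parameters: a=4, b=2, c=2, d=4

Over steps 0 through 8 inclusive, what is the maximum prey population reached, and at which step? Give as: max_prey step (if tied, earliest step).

Step 1: prey: 20+8-2=26; pred: 7+2-2=7
Step 2: prey: 26+10-3=33; pred: 7+3-2=8
Step 3: prey: 33+13-5=41; pred: 8+5-3=10
Step 4: prey: 41+16-8=49; pred: 10+8-4=14
Step 5: prey: 49+19-13=55; pred: 14+13-5=22
Step 6: prey: 55+22-24=53; pred: 22+24-8=38
Step 7: prey: 53+21-40=34; pred: 38+40-15=63
Step 8: prey: 34+13-42=5; pred: 63+42-25=80
Max prey = 55 at step 5

Answer: 55 5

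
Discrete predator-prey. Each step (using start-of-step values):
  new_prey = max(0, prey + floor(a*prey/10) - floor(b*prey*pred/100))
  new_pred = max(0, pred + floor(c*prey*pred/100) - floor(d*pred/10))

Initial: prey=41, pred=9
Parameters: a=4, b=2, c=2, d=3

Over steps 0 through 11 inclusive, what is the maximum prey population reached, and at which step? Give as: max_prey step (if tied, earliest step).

Step 1: prey: 41+16-7=50; pred: 9+7-2=14
Step 2: prey: 50+20-14=56; pred: 14+14-4=24
Step 3: prey: 56+22-26=52; pred: 24+26-7=43
Step 4: prey: 52+20-44=28; pred: 43+44-12=75
Step 5: prey: 28+11-42=0; pred: 75+42-22=95
Step 6: prey: 0+0-0=0; pred: 95+0-28=67
Step 7: prey: 0+0-0=0; pred: 67+0-20=47
Step 8: prey: 0+0-0=0; pred: 47+0-14=33
Step 9: prey: 0+0-0=0; pred: 33+0-9=24
Step 10: prey: 0+0-0=0; pred: 24+0-7=17
Step 11: prey: 0+0-0=0; pred: 17+0-5=12
Max prey = 56 at step 2

Answer: 56 2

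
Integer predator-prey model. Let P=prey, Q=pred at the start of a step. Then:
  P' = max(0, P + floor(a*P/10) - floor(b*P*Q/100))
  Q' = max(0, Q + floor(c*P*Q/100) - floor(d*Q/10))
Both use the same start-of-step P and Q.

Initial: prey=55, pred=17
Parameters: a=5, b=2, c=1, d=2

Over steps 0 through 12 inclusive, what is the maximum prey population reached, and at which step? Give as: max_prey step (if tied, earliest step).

Answer: 67 2

Derivation:
Step 1: prey: 55+27-18=64; pred: 17+9-3=23
Step 2: prey: 64+32-29=67; pred: 23+14-4=33
Step 3: prey: 67+33-44=56; pred: 33+22-6=49
Step 4: prey: 56+28-54=30; pred: 49+27-9=67
Step 5: prey: 30+15-40=5; pred: 67+20-13=74
Step 6: prey: 5+2-7=0; pred: 74+3-14=63
Step 7: prey: 0+0-0=0; pred: 63+0-12=51
Step 8: prey: 0+0-0=0; pred: 51+0-10=41
Step 9: prey: 0+0-0=0; pred: 41+0-8=33
Step 10: prey: 0+0-0=0; pred: 33+0-6=27
Step 11: prey: 0+0-0=0; pred: 27+0-5=22
Step 12: prey: 0+0-0=0; pred: 22+0-4=18
Max prey = 67 at step 2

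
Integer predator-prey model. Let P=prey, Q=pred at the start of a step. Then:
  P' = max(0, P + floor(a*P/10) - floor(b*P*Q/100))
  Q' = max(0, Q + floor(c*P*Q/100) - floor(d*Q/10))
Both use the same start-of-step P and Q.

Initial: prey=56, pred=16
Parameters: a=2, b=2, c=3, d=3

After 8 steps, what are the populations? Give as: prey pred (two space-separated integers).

Answer: 0 20

Derivation:
Step 1: prey: 56+11-17=50; pred: 16+26-4=38
Step 2: prey: 50+10-38=22; pred: 38+57-11=84
Step 3: prey: 22+4-36=0; pred: 84+55-25=114
Step 4: prey: 0+0-0=0; pred: 114+0-34=80
Step 5: prey: 0+0-0=0; pred: 80+0-24=56
Step 6: prey: 0+0-0=0; pred: 56+0-16=40
Step 7: prey: 0+0-0=0; pred: 40+0-12=28
Step 8: prey: 0+0-0=0; pred: 28+0-8=20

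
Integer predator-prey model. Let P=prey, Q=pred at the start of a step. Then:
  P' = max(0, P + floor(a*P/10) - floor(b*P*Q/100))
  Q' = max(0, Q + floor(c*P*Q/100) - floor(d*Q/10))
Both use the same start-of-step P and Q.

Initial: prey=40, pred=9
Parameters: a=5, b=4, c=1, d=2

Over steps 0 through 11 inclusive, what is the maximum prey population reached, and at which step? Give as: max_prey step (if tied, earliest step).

Step 1: prey: 40+20-14=46; pred: 9+3-1=11
Step 2: prey: 46+23-20=49; pred: 11+5-2=14
Step 3: prey: 49+24-27=46; pred: 14+6-2=18
Step 4: prey: 46+23-33=36; pred: 18+8-3=23
Step 5: prey: 36+18-33=21; pred: 23+8-4=27
Step 6: prey: 21+10-22=9; pred: 27+5-5=27
Step 7: prey: 9+4-9=4; pred: 27+2-5=24
Step 8: prey: 4+2-3=3; pred: 24+0-4=20
Step 9: prey: 3+1-2=2; pred: 20+0-4=16
Step 10: prey: 2+1-1=2; pred: 16+0-3=13
Step 11: prey: 2+1-1=2; pred: 13+0-2=11
Max prey = 49 at step 2

Answer: 49 2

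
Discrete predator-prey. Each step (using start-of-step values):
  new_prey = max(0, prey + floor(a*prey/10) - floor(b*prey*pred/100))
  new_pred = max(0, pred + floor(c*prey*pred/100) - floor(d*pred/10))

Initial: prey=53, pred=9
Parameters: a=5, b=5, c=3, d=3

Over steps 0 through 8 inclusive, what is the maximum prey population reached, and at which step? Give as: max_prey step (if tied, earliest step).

Step 1: prey: 53+26-23=56; pred: 9+14-2=21
Step 2: prey: 56+28-58=26; pred: 21+35-6=50
Step 3: prey: 26+13-65=0; pred: 50+39-15=74
Step 4: prey: 0+0-0=0; pred: 74+0-22=52
Step 5: prey: 0+0-0=0; pred: 52+0-15=37
Step 6: prey: 0+0-0=0; pred: 37+0-11=26
Step 7: prey: 0+0-0=0; pred: 26+0-7=19
Step 8: prey: 0+0-0=0; pred: 19+0-5=14
Max prey = 56 at step 1

Answer: 56 1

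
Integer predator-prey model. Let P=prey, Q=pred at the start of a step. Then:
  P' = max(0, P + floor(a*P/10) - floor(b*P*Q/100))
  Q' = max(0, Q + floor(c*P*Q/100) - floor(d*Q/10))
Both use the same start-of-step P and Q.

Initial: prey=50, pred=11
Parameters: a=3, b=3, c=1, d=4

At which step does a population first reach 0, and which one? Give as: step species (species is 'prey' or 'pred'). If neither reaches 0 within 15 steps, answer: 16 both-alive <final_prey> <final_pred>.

Answer: 16 both-alive 46 7

Derivation:
Step 1: prey: 50+15-16=49; pred: 11+5-4=12
Step 2: prey: 49+14-17=46; pred: 12+5-4=13
Step 3: prey: 46+13-17=42; pred: 13+5-5=13
Step 4: prey: 42+12-16=38; pred: 13+5-5=13
Step 5: prey: 38+11-14=35; pred: 13+4-5=12
Step 6: prey: 35+10-12=33; pred: 12+4-4=12
Step 7: prey: 33+9-11=31; pred: 12+3-4=11
Step 8: prey: 31+9-10=30; pred: 11+3-4=10
Step 9: prey: 30+9-9=30; pred: 10+3-4=9
Step 10: prey: 30+9-8=31; pred: 9+2-3=8
Step 11: prey: 31+9-7=33; pred: 8+2-3=7
Step 12: prey: 33+9-6=36; pred: 7+2-2=7
Step 13: prey: 36+10-7=39; pred: 7+2-2=7
Step 14: prey: 39+11-8=42; pred: 7+2-2=7
Step 15: prey: 42+12-8=46; pred: 7+2-2=7
No extinction within 15 steps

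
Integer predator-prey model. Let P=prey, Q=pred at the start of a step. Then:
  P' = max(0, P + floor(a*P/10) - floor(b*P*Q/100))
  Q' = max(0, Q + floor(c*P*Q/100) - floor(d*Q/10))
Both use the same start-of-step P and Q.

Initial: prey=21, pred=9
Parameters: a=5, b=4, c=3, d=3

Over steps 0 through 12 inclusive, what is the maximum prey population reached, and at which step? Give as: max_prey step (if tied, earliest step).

Answer: 25 2

Derivation:
Step 1: prey: 21+10-7=24; pred: 9+5-2=12
Step 2: prey: 24+12-11=25; pred: 12+8-3=17
Step 3: prey: 25+12-17=20; pred: 17+12-5=24
Step 4: prey: 20+10-19=11; pred: 24+14-7=31
Step 5: prey: 11+5-13=3; pred: 31+10-9=32
Step 6: prey: 3+1-3=1; pred: 32+2-9=25
Step 7: prey: 1+0-1=0; pred: 25+0-7=18
Step 8: prey: 0+0-0=0; pred: 18+0-5=13
Step 9: prey: 0+0-0=0; pred: 13+0-3=10
Step 10: prey: 0+0-0=0; pred: 10+0-3=7
Step 11: prey: 0+0-0=0; pred: 7+0-2=5
Step 12: prey: 0+0-0=0; pred: 5+0-1=4
Max prey = 25 at step 2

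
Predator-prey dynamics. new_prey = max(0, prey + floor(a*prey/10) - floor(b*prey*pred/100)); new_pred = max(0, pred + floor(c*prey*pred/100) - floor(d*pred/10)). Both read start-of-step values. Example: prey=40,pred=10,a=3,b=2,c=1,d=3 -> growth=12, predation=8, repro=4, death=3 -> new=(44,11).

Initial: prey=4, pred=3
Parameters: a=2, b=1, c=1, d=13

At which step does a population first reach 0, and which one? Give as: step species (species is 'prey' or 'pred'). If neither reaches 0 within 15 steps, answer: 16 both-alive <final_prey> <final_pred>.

Step 1: prey: 4+0-0=4; pred: 3+0-3=0
First extinction: pred at step 1

Answer: 1 pred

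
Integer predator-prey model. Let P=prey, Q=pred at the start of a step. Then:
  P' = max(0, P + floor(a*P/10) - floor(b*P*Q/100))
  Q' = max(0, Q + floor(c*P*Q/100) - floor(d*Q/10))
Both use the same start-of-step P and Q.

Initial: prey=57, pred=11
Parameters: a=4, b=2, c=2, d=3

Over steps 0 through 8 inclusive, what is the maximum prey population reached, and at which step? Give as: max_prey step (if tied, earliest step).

Step 1: prey: 57+22-12=67; pred: 11+12-3=20
Step 2: prey: 67+26-26=67; pred: 20+26-6=40
Step 3: prey: 67+26-53=40; pred: 40+53-12=81
Step 4: prey: 40+16-64=0; pred: 81+64-24=121
Step 5: prey: 0+0-0=0; pred: 121+0-36=85
Step 6: prey: 0+0-0=0; pred: 85+0-25=60
Step 7: prey: 0+0-0=0; pred: 60+0-18=42
Step 8: prey: 0+0-0=0; pred: 42+0-12=30
Max prey = 67 at step 1

Answer: 67 1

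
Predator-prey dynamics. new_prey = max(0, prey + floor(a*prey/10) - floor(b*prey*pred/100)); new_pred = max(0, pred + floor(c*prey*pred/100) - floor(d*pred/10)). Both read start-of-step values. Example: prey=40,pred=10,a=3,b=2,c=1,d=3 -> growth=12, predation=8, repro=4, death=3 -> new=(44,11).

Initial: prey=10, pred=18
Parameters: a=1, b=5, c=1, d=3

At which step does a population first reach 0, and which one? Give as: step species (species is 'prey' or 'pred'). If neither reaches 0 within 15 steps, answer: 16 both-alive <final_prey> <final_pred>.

Answer: 16 both-alive 1 3

Derivation:
Step 1: prey: 10+1-9=2; pred: 18+1-5=14
Step 2: prey: 2+0-1=1; pred: 14+0-4=10
Step 3: prey: 1+0-0=1; pred: 10+0-3=7
Step 4: prey: 1+0-0=1; pred: 7+0-2=5
Step 5: prey: 1+0-0=1; pred: 5+0-1=4
Step 6: prey: 1+0-0=1; pred: 4+0-1=3
Step 7: prey: 1+0-0=1; pred: 3+0-0=3
Steps 8-15: state stable at prey=1, pred=3 (no change)
No extinction within 15 steps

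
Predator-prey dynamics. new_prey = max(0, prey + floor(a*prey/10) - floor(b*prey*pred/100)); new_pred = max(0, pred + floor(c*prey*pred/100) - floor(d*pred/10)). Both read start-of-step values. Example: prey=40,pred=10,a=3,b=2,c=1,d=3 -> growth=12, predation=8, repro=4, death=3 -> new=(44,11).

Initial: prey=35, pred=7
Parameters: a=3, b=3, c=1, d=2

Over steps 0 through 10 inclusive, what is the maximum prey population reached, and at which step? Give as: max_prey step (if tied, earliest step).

Answer: 40 2

Derivation:
Step 1: prey: 35+10-7=38; pred: 7+2-1=8
Step 2: prey: 38+11-9=40; pred: 8+3-1=10
Step 3: prey: 40+12-12=40; pred: 10+4-2=12
Step 4: prey: 40+12-14=38; pred: 12+4-2=14
Step 5: prey: 38+11-15=34; pred: 14+5-2=17
Step 6: prey: 34+10-17=27; pred: 17+5-3=19
Step 7: prey: 27+8-15=20; pred: 19+5-3=21
Step 8: prey: 20+6-12=14; pred: 21+4-4=21
Step 9: prey: 14+4-8=10; pred: 21+2-4=19
Step 10: prey: 10+3-5=8; pred: 19+1-3=17
Max prey = 40 at step 2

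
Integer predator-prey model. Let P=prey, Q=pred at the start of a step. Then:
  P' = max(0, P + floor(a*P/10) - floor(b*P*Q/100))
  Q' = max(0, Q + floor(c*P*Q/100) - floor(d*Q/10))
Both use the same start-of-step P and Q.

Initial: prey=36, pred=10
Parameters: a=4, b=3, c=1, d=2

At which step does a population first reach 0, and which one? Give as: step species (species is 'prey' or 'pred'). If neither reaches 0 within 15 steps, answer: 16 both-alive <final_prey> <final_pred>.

Answer: 16 both-alive 5 7

Derivation:
Step 1: prey: 36+14-10=40; pred: 10+3-2=11
Step 2: prey: 40+16-13=43; pred: 11+4-2=13
Step 3: prey: 43+17-16=44; pred: 13+5-2=16
Step 4: prey: 44+17-21=40; pred: 16+7-3=20
Step 5: prey: 40+16-24=32; pred: 20+8-4=24
Step 6: prey: 32+12-23=21; pred: 24+7-4=27
Step 7: prey: 21+8-17=12; pred: 27+5-5=27
Step 8: prey: 12+4-9=7; pred: 27+3-5=25
Step 9: prey: 7+2-5=4; pred: 25+1-5=21
Step 10: prey: 4+1-2=3; pred: 21+0-4=17
Step 11: prey: 3+1-1=3; pred: 17+0-3=14
Step 12: prey: 3+1-1=3; pred: 14+0-2=12
Step 13: prey: 3+1-1=3; pred: 12+0-2=10
Step 14: prey: 3+1-0=4; pred: 10+0-2=8
Step 15: prey: 4+1-0=5; pred: 8+0-1=7
No extinction within 15 steps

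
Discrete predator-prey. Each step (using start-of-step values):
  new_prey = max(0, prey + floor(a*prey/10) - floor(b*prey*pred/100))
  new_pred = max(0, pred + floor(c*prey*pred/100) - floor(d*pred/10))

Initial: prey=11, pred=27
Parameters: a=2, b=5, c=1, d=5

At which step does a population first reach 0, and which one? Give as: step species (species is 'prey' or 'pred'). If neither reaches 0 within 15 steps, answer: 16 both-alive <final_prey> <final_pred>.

Step 1: prey: 11+2-14=0; pred: 27+2-13=16
First extinction: prey at step 1

Answer: 1 prey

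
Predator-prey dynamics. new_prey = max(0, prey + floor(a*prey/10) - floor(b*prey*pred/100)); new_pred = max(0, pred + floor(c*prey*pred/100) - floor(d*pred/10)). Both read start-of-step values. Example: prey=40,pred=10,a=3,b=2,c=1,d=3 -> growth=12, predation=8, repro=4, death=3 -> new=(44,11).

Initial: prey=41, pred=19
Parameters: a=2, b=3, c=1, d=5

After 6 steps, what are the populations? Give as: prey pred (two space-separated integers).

Answer: 14 2

Derivation:
Step 1: prey: 41+8-23=26; pred: 19+7-9=17
Step 2: prey: 26+5-13=18; pred: 17+4-8=13
Step 3: prey: 18+3-7=14; pred: 13+2-6=9
Step 4: prey: 14+2-3=13; pred: 9+1-4=6
Step 5: prey: 13+2-2=13; pred: 6+0-3=3
Step 6: prey: 13+2-1=14; pred: 3+0-1=2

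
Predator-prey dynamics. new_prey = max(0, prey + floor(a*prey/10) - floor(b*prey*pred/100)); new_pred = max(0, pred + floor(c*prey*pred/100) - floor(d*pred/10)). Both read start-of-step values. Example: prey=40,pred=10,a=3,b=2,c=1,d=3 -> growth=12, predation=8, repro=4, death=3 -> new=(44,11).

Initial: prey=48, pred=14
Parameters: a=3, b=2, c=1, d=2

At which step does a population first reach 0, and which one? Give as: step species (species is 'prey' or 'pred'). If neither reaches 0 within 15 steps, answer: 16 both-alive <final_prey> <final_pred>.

Answer: 16 both-alive 2 8

Derivation:
Step 1: prey: 48+14-13=49; pred: 14+6-2=18
Step 2: prey: 49+14-17=46; pred: 18+8-3=23
Step 3: prey: 46+13-21=38; pred: 23+10-4=29
Step 4: prey: 38+11-22=27; pred: 29+11-5=35
Step 5: prey: 27+8-18=17; pred: 35+9-7=37
Step 6: prey: 17+5-12=10; pred: 37+6-7=36
Step 7: prey: 10+3-7=6; pred: 36+3-7=32
Step 8: prey: 6+1-3=4; pred: 32+1-6=27
Step 9: prey: 4+1-2=3; pred: 27+1-5=23
Step 10: prey: 3+0-1=2; pred: 23+0-4=19
Step 11: prey: 2+0-0=2; pred: 19+0-3=16
Step 12: prey: 2+0-0=2; pred: 16+0-3=13
Step 13: prey: 2+0-0=2; pred: 13+0-2=11
Step 14: prey: 2+0-0=2; pred: 11+0-2=9
Step 15: prey: 2+0-0=2; pred: 9+0-1=8
No extinction within 15 steps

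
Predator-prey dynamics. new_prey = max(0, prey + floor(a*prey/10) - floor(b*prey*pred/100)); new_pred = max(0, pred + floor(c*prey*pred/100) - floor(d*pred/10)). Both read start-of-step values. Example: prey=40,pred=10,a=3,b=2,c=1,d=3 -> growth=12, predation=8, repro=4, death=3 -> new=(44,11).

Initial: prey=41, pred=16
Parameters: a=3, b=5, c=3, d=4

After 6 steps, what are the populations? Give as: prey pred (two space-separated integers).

Step 1: prey: 41+12-32=21; pred: 16+19-6=29
Step 2: prey: 21+6-30=0; pred: 29+18-11=36
Step 3: prey: 0+0-0=0; pred: 36+0-14=22
Step 4: prey: 0+0-0=0; pred: 22+0-8=14
Step 5: prey: 0+0-0=0; pred: 14+0-5=9
Step 6: prey: 0+0-0=0; pred: 9+0-3=6

Answer: 0 6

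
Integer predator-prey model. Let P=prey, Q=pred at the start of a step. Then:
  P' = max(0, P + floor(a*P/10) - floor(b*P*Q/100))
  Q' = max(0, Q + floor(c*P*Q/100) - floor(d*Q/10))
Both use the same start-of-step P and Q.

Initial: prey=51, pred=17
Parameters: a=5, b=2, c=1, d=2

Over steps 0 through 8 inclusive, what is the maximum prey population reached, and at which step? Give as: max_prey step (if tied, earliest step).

Answer: 63 2

Derivation:
Step 1: prey: 51+25-17=59; pred: 17+8-3=22
Step 2: prey: 59+29-25=63; pred: 22+12-4=30
Step 3: prey: 63+31-37=57; pred: 30+18-6=42
Step 4: prey: 57+28-47=38; pred: 42+23-8=57
Step 5: prey: 38+19-43=14; pred: 57+21-11=67
Step 6: prey: 14+7-18=3; pred: 67+9-13=63
Step 7: prey: 3+1-3=1; pred: 63+1-12=52
Step 8: prey: 1+0-1=0; pred: 52+0-10=42
Max prey = 63 at step 2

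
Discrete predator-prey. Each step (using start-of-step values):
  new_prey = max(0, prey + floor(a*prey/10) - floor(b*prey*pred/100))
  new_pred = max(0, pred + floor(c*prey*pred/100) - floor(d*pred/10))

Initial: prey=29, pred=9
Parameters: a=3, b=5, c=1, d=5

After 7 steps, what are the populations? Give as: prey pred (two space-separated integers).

Answer: 51 1

Derivation:
Step 1: prey: 29+8-13=24; pred: 9+2-4=7
Step 2: prey: 24+7-8=23; pred: 7+1-3=5
Step 3: prey: 23+6-5=24; pred: 5+1-2=4
Step 4: prey: 24+7-4=27; pred: 4+0-2=2
Step 5: prey: 27+8-2=33; pred: 2+0-1=1
Step 6: prey: 33+9-1=41; pred: 1+0-0=1
Step 7: prey: 41+12-2=51; pred: 1+0-0=1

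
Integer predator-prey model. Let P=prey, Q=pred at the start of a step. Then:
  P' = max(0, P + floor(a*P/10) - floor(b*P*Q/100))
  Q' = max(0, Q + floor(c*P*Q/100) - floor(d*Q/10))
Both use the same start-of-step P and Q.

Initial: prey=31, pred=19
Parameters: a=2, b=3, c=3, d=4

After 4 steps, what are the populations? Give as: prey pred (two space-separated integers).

Answer: 1 17

Derivation:
Step 1: prey: 31+6-17=20; pred: 19+17-7=29
Step 2: prey: 20+4-17=7; pred: 29+17-11=35
Step 3: prey: 7+1-7=1; pred: 35+7-14=28
Step 4: prey: 1+0-0=1; pred: 28+0-11=17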